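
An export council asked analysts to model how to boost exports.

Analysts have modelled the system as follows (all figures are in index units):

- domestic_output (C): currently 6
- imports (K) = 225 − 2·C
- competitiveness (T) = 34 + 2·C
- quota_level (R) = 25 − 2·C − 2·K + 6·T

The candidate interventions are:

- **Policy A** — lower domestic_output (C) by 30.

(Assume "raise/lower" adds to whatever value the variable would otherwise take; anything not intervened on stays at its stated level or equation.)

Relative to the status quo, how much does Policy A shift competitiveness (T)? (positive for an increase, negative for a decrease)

Baseline:
  C = 6
  T = 34 + 2·6 = 46
Policy A (C − 30):
  C = 6 − 30 = -24
  T = 34 + 2·(-24) = -14
Change in T: -14 − 46 = -60

-60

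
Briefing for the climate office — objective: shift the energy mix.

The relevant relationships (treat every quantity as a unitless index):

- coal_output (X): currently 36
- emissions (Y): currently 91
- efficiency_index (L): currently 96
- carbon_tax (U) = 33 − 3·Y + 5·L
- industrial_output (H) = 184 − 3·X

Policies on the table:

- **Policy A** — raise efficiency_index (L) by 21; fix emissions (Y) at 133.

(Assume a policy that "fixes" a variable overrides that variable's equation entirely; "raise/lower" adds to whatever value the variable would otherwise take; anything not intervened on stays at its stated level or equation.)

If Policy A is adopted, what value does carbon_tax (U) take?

Policy A (L + 21, Y := 133):
  Y = 133
  L = 96 + 21 = 117
  U = 33 − 3·133 + 5·117 = 219

219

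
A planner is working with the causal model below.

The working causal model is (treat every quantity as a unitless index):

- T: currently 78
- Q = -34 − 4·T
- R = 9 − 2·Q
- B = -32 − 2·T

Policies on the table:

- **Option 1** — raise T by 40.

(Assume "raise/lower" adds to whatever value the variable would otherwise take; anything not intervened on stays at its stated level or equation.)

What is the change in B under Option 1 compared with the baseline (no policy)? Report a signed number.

-80

Baseline:
  T = 78
  B = -32 − 2·78 = -188
Option 1 (T + 40):
  T = 78 + 40 = 118
  B = -32 − 2·118 = -268
Change in B: -268 − (-188) = -80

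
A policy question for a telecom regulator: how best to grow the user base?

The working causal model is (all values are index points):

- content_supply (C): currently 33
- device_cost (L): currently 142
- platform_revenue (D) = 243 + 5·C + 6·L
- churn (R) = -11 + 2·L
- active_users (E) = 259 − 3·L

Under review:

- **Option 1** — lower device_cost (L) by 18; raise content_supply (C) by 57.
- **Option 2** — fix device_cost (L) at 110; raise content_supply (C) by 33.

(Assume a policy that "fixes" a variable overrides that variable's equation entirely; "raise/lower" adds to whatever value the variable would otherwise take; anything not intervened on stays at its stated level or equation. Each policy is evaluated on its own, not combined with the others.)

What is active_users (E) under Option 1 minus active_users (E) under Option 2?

-42

Option 1 (L − 18, C + 57):
  L = 142 − 18 = 124
  E = 259 − 3·124 = -113
Option 2 (L := 110, C + 33):
  L = 110
  E = 259 − 3·110 = -71
E: -113 − (-71) = -42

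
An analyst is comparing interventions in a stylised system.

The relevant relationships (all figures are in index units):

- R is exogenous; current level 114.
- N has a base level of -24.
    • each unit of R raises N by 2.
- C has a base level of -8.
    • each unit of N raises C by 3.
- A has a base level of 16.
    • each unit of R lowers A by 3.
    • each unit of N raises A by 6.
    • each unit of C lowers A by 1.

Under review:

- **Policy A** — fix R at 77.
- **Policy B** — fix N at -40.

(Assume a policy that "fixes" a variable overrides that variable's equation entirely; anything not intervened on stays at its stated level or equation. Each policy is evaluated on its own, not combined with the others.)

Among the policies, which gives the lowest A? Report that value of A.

Policy A (R := 77):
  R = 77
  N = -24 + 2·77 = 130
  C = -8 + 3·130 = 382
  A = 16 − 3·77 + 6·130 − 382 = 183
Policy B (N := -40):
  R = 114
  N = -40
  C = -8 + 3·(-40) = -128
  A = 16 − 3·114 + 6·(-40) − (-128) = -438
Comparing — Policy A: A=183, Policy B: A=-438. Lowest is -438 (Policy B).

-438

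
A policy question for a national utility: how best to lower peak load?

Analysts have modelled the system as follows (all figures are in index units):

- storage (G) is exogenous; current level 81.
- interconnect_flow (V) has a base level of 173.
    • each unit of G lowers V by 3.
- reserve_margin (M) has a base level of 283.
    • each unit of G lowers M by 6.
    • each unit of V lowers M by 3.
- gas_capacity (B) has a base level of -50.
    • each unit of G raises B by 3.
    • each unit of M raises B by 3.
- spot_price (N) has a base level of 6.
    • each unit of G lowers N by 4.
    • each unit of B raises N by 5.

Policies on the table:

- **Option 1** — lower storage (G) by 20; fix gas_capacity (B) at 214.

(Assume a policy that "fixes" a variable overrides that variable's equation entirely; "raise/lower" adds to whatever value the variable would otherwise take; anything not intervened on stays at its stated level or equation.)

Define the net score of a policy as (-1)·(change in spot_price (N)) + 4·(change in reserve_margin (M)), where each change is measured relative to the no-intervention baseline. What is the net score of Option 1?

Baseline:
  G = 81
  V = 173 − 3·81 = -70
  M = 283 − 6·81 − 3·(-70) = 7
  B = -50 + 3·81 + 3·7 = 214
  N = 6 − 4·81 + 5·214 = 752
Option 1 (G − 20, B := 214):
  G = 81 − 20 = 61
  V = 173 − 3·61 = -10
  M = 283 − 6·61 − 3·(-10) = -53
  B = 214
  N = 6 − 4·61 + 5·214 = 832
ΔN = 832 − 752 = 80; ΔM = -53 − 7 = -60
Score = (-1)·80 + 4·(-60) = -320

-320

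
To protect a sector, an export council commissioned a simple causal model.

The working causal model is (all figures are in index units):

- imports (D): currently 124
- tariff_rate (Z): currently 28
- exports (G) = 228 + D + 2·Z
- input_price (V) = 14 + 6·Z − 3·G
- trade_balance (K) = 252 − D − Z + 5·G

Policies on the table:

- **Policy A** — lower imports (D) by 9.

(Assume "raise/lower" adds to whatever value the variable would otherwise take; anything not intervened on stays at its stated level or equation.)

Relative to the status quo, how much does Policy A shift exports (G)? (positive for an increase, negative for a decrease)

-9

Baseline:
  D = 124
  Z = 28
  G = 228 + 124 + 2·28 = 408
Policy A (D − 9):
  D = 124 − 9 = 115
  Z = 28
  G = 228 + 115 + 2·28 = 399
Change in G: 399 − 408 = -9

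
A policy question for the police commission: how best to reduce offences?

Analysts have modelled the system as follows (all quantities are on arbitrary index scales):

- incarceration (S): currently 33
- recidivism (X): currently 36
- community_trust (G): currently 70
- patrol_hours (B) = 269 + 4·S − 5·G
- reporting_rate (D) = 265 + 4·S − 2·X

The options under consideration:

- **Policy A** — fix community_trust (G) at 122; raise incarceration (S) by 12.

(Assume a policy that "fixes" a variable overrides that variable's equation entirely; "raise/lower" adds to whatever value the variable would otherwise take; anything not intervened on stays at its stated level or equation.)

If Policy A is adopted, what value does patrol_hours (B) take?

-161

Policy A (G := 122, S + 12):
  S = 33 + 12 = 45
  G = 122
  B = 269 + 4·45 − 5·122 = -161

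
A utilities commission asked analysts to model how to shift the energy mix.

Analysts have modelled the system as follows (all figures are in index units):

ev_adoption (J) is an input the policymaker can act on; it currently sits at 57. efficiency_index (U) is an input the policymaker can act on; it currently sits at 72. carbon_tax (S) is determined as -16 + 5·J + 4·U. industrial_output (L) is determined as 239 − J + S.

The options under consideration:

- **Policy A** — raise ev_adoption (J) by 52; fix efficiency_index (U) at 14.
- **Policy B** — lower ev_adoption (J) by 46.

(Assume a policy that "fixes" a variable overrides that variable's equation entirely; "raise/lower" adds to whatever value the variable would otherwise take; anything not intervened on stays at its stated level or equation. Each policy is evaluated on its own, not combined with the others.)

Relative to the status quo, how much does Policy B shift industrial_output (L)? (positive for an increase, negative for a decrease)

Baseline:
  J = 57
  U = 72
  S = -16 + 5·57 + 4·72 = 557
  L = 239 − 57 + 557 = 739
Policy B (J − 46):
  J = 57 − 46 = 11
  U = 72
  S = -16 + 5·11 + 4·72 = 327
  L = 239 − 11 + 327 = 555
Change in L: 555 − 739 = -184

-184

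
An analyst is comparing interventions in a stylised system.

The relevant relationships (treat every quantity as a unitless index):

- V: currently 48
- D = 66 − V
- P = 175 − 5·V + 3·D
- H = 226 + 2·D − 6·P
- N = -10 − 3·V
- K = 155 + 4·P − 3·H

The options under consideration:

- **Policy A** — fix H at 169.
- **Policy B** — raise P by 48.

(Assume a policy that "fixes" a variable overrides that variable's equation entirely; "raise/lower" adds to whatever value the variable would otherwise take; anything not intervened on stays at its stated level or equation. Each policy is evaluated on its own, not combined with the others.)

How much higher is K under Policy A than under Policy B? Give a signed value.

Policy A (H := 169):
  V = 48
  D = 66 − 48 = 18
  P = 175 − 5·48 + 3·18 = -11
  H = 169
  K = 155 + 4·(-11) − 3·169 = -396
Policy B (P + 48):
  V = 48
  D = 66 − 48 = 18
  P = 175 − 5·48 + 3·18 (+48 from intervention) = 37
  H = 226 + 2·18 − 6·37 = 40
  K = 155 + 4·37 − 3·40 = 183
K: -396 − 183 = -579

-579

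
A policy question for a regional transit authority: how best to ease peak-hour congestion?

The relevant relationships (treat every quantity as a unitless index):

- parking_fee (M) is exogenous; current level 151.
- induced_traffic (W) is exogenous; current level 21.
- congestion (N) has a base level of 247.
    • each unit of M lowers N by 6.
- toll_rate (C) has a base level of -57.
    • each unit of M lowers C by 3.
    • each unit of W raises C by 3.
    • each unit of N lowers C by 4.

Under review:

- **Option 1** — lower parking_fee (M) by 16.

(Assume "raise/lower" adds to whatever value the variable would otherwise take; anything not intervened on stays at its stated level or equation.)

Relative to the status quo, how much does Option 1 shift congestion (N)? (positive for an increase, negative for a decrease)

96

Baseline:
  M = 151
  N = 247 − 6·151 = -659
Option 1 (M − 16):
  M = 151 − 16 = 135
  N = 247 − 6·135 = -563
Change in N: -563 − (-659) = 96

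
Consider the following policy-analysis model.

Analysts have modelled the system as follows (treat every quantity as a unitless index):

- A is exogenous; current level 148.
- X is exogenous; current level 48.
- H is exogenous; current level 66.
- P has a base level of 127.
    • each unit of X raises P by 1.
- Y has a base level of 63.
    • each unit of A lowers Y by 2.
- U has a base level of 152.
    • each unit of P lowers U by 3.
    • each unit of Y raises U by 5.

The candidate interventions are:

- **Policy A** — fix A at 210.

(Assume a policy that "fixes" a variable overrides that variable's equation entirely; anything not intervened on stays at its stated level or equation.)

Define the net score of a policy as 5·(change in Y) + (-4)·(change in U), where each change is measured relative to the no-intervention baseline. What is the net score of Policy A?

1860

Baseline:
  A = 148
  X = 48
  P = 127 + 48 = 175
  Y = 63 − 2·148 = -233
  U = 152 − 3·175 + 5·(-233) = -1538
Policy A (A := 210):
  A = 210
  X = 48
  P = 127 + 48 = 175
  Y = 63 − 2·210 = -357
  U = 152 − 3·175 + 5·(-357) = -2158
ΔY = -357 − (-233) = -124; ΔU = -2158 − (-1538) = -620
Score = 5·(-124) + (-4)·(-620) = 1860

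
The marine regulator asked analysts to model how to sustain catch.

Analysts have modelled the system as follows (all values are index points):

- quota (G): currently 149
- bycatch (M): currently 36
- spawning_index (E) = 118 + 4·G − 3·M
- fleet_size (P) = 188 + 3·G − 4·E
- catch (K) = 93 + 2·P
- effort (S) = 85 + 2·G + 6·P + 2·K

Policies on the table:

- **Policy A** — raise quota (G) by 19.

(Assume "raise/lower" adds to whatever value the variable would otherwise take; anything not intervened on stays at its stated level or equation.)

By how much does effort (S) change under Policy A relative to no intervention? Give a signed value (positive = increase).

Baseline:
  G = 149
  M = 36
  E = 118 + 4·149 − 3·36 = 606
  P = 188 + 3·149 − 4·606 = -1789
  K = 93 + 2·(-1789) = -3485
  S = 85 + 2·149 + 6·(-1789) + 2·(-3485) = -17321
Policy A (G + 19):
  G = 149 + 19 = 168
  M = 36
  E = 118 + 4·168 − 3·36 = 682
  P = 188 + 3·168 − 4·682 = -2036
  K = 93 + 2·(-2036) = -3979
  S = 85 + 2·168 + 6·(-2036) + 2·(-3979) = -19753
Change in S: -19753 − (-17321) = -2432

-2432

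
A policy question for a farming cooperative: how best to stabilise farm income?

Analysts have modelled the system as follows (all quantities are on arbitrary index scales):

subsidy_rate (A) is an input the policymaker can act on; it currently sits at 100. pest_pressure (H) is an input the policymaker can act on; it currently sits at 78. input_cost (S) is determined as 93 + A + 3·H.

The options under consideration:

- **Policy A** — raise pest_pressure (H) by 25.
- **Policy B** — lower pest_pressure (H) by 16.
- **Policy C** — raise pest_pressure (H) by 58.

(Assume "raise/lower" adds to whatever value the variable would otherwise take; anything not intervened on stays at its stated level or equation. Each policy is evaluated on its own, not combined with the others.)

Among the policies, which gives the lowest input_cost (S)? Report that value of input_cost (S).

Policy A (H + 25):
  A = 100
  H = 78 + 25 = 103
  S = 93 + 100 + 3·103 = 502
Policy B (H − 16):
  A = 100
  H = 78 − 16 = 62
  S = 93 + 100 + 3·62 = 379
Policy C (H + 58):
  A = 100
  H = 78 + 58 = 136
  S = 93 + 100 + 3·136 = 601
Comparing — Policy A: S=502, Policy B: S=379, Policy C: S=601. Lowest is 379 (Policy B).

379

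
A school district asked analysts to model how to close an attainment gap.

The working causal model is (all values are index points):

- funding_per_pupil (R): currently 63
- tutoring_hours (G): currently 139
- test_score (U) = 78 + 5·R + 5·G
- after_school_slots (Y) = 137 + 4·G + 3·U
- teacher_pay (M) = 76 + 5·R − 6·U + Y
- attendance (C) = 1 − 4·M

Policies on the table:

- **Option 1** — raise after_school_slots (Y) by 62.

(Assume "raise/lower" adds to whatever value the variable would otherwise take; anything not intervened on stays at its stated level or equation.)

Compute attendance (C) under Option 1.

Option 1 (Y + 62):
  R = 63
  G = 139
  U = 78 + 5·63 + 5·139 = 1088
  Y = 137 + 4·139 + 3·1088 (+62 from intervention) = 4019
  M = 76 + 5·63 − 6·1088 + 4019 = -2118
  C = 1 − 4·(-2118) = 8473

8473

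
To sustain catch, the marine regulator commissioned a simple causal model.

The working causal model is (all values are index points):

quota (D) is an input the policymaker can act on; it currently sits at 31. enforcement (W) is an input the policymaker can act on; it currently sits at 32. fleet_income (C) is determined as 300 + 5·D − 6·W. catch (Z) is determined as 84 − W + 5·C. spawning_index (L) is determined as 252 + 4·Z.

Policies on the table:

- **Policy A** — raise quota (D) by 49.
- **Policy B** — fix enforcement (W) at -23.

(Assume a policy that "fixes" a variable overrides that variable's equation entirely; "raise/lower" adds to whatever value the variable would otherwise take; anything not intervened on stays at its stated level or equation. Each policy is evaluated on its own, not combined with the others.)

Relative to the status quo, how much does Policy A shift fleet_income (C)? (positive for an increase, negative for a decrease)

Baseline:
  D = 31
  W = 32
  C = 300 + 5·31 − 6·32 = 263
Policy A (D + 49):
  D = 31 + 49 = 80
  W = 32
  C = 300 + 5·80 − 6·32 = 508
Change in C: 508 − 263 = 245

245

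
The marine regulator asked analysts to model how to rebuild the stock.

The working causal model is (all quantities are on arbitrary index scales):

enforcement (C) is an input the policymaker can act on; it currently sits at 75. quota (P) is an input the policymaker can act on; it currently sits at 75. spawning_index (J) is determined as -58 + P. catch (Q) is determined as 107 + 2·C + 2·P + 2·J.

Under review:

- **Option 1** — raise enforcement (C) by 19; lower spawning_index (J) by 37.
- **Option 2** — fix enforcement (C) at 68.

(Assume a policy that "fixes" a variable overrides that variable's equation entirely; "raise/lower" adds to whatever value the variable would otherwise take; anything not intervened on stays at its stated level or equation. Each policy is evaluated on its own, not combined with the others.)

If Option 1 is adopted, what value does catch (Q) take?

405

Option 1 (C + 19, J − 37):
  C = 75 + 19 = 94
  P = 75
  J = -58 + 75 (−37 from intervention) = -20
  Q = 107 + 2·94 + 2·75 + 2·(-20) = 405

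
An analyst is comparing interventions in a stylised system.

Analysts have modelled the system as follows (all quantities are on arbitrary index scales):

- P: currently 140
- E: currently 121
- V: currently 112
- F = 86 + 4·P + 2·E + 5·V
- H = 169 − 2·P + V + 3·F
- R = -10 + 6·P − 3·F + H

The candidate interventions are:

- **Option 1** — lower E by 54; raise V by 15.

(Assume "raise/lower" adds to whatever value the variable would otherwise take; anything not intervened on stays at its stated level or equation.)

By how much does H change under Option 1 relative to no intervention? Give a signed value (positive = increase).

-84

Baseline:
  P = 140
  E = 121
  V = 112
  F = 86 + 4·140 + 2·121 + 5·112 = 1448
  H = 169 − 2·140 + 112 + 3·1448 = 4345
Option 1 (E − 54, V + 15):
  P = 140
  E = 121 − 54 = 67
  V = 112 + 15 = 127
  F = 86 + 4·140 + 2·67 + 5·127 = 1415
  H = 169 − 2·140 + 127 + 3·1415 = 4261
Change in H: 4261 − 4345 = -84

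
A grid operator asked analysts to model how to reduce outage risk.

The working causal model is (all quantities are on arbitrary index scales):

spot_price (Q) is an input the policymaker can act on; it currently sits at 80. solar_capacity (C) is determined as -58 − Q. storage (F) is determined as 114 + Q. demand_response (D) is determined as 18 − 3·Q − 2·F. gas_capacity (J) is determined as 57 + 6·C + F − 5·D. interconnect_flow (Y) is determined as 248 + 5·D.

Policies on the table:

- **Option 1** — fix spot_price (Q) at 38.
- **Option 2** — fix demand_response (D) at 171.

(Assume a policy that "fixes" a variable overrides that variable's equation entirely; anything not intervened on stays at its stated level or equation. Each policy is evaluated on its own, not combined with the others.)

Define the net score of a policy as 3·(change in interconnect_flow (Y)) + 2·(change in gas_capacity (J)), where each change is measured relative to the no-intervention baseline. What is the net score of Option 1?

1470

Baseline:
  Q = 80
  C = -58 − 80 = -138
  F = 114 + 80 = 194
  D = 18 − 3·80 − 2·194 = -610
  J = 57 + 6·(-138) + 194 − 5·(-610) = 2473
  Y = 248 + 5·(-610) = -2802
Option 1 (Q := 38):
  Q = 38
  C = -58 − 38 = -96
  F = 114 + 38 = 152
  D = 18 − 3·38 − 2·152 = -400
  J = 57 + 6·(-96) + 152 − 5·(-400) = 1633
  Y = 248 + 5·(-400) = -1752
ΔY = -1752 − (-2802) = 1050; ΔJ = 1633 − 2473 = -840
Score = 3·1050 + 2·(-840) = 1470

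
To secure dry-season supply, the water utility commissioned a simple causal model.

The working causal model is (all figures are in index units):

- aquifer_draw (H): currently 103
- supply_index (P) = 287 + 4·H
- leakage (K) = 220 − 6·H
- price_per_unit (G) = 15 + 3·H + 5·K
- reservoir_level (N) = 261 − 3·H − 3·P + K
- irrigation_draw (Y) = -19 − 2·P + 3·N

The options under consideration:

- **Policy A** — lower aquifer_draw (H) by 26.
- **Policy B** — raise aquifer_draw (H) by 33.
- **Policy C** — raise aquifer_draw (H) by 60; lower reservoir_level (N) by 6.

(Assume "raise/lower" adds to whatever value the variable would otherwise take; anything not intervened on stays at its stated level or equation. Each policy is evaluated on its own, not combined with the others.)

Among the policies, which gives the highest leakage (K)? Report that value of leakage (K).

-242

Policy A (H − 26):
  H = 103 − 26 = 77
  K = 220 − 6·77 = -242
Policy B (H + 33):
  H = 103 + 33 = 136
  K = 220 − 6·136 = -596
Policy C (H + 60, N − 6):
  H = 103 + 60 = 163
  K = 220 − 6·163 = -758
Comparing — Policy A: K=-242, Policy B: K=-596, Policy C: K=-758. Highest is -242 (Policy A).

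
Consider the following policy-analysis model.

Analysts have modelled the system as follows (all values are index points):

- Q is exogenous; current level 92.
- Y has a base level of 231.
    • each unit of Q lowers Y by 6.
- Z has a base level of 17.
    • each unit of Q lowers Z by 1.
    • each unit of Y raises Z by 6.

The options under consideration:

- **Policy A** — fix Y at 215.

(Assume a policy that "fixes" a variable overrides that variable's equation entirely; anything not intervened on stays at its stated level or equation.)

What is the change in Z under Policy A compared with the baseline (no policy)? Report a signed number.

Baseline:
  Q = 92
  Y = 231 − 6·92 = -321
  Z = 17 − 92 + 6·(-321) = -2001
Policy A (Y := 215):
  Q = 92
  Y = 215
  Z = 17 − 92 + 6·215 = 1215
Change in Z: 1215 − (-2001) = 3216

3216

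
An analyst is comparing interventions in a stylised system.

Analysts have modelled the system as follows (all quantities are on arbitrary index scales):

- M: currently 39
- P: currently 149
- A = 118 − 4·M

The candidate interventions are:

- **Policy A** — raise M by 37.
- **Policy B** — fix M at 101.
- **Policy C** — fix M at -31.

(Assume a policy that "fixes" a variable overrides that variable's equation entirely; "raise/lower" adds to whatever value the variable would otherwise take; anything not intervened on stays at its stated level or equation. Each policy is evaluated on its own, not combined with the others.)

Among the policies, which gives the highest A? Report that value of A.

242

Policy A (M + 37):
  M = 39 + 37 = 76
  A = 118 − 4·76 = -186
Policy B (M := 101):
  M = 101
  A = 118 − 4·101 = -286
Policy C (M := -31):
  M = -31
  A = 118 − 4·(-31) = 242
Comparing — Policy A: A=-186, Policy B: A=-286, Policy C: A=242. Highest is 242 (Policy C).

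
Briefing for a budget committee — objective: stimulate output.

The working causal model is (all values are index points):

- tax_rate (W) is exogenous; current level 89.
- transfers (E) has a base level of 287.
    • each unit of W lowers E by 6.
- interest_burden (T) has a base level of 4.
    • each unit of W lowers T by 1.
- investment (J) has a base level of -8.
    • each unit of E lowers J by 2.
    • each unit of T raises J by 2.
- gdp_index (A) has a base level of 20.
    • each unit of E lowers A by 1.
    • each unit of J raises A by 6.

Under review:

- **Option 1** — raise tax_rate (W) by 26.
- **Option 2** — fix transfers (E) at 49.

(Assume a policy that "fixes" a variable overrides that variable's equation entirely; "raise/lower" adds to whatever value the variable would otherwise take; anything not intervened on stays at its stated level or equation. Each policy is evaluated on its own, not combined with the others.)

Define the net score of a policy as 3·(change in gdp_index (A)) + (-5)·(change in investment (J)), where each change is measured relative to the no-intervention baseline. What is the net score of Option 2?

-8584

Baseline:
  W = 89
  E = 287 − 6·89 = -247
  T = 4 − 89 = -85
  J = -8 − 2·(-247) + 2·(-85) = 316
  A = 20 − (-247) + 6·316 = 2163
Option 2 (E := 49):
  W = 89
  E = 49
  T = 4 − 89 = -85
  J = -8 − 2·49 + 2·(-85) = -276
  A = 20 − 49 + 6·(-276) = -1685
ΔA = -1685 − 2163 = -3848; ΔJ = -276 − 316 = -592
Score = 3·(-3848) + (-5)·(-592) = -8584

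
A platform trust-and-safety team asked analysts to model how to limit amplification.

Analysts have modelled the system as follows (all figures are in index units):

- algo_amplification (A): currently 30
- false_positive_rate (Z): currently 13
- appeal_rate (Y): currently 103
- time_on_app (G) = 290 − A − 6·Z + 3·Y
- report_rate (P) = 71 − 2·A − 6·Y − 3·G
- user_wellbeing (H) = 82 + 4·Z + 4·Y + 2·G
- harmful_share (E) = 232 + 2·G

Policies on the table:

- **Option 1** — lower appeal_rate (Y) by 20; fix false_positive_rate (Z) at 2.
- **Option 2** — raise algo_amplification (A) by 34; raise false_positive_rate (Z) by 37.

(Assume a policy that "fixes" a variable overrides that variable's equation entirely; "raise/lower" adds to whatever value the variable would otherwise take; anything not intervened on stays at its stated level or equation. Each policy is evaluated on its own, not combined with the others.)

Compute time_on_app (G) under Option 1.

Option 1 (Y − 20, Z := 2):
  A = 30
  Z = 2
  Y = 103 − 20 = 83
  G = 290 − 30 − 6·2 + 3·83 = 497

497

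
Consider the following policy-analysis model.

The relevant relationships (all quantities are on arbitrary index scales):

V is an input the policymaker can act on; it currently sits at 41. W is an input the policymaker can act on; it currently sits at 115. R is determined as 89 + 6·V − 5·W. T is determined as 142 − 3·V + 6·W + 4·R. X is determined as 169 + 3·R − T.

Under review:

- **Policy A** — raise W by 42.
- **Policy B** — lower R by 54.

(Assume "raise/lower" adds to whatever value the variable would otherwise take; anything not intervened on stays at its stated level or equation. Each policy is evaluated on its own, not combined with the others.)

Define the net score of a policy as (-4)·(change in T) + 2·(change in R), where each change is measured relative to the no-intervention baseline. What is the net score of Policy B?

756

Baseline:
  V = 41
  W = 115
  R = 89 + 6·41 − 5·115 = -240
  T = 142 − 3·41 + 6·115 + 4·(-240) = -251
Policy B (R − 54):
  V = 41
  W = 115
  R = 89 + 6·41 − 5·115 (−54 from intervention) = -294
  T = 142 − 3·41 + 6·115 + 4·(-294) = -467
ΔT = -467 − (-251) = -216; ΔR = -294 − (-240) = -54
Score = (-4)·(-216) + 2·(-54) = 756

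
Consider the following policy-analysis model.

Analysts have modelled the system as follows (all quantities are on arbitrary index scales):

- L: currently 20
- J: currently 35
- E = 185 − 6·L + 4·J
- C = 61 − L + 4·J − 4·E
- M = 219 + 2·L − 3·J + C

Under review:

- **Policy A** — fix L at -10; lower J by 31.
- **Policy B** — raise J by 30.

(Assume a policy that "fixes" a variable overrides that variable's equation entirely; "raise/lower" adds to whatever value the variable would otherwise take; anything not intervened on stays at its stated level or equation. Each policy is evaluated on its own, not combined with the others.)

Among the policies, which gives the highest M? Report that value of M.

Policy A (L := -10, J − 31):
  L = -10
  J = 35 − 31 = 4
  E = 185 − 6·(-10) + 4·4 = 261
  C = 61 − (-10) + 4·4 − 4·261 = -957
  M = 219 + 2·(-10) − 3·4 + (-957) = -770
Policy B (J + 30):
  L = 20
  J = 35 + 30 = 65
  E = 185 − 6·20 + 4·65 = 325
  C = 61 − 20 + 4·65 − 4·325 = -999
  M = 219 + 2·20 − 3·65 + (-999) = -935
Comparing — Policy A: M=-770, Policy B: M=-935. Highest is -770 (Policy A).

-770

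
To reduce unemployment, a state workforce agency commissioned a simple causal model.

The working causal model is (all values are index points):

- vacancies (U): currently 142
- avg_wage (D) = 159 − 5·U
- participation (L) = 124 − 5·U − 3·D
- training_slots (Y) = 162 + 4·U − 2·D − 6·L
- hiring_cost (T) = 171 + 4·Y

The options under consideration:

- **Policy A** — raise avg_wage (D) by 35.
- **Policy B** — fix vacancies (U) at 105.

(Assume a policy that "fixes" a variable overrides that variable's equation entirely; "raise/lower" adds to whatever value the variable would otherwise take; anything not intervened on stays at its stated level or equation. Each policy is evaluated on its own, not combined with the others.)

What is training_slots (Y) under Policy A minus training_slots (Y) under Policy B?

Policy A (D + 35):
  U = 142
  D = 159 − 5·142 (+35 from intervention) = -516
  L = 124 − 5·142 − 3·(-516) = 962
  Y = 162 + 4·142 − 2·(-516) − 6·962 = -4010
Policy B (U := 105):
  U = 105
  D = 159 − 5·105 = -366
  L = 124 − 5·105 − 3·(-366) = 697
  Y = 162 + 4·105 − 2·(-366) − 6·697 = -2868
Y: -4010 − (-2868) = -1142

-1142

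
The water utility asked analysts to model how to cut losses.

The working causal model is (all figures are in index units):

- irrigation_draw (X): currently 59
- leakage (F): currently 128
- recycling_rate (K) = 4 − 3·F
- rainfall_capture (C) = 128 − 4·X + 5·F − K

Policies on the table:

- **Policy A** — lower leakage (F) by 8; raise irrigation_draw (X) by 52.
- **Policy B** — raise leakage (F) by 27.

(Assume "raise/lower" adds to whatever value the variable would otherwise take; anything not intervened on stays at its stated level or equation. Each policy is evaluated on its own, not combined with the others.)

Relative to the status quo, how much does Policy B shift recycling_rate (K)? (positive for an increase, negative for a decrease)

-81

Baseline:
  F = 128
  K = 4 − 3·128 = -380
Policy B (F + 27):
  F = 128 + 27 = 155
  K = 4 − 3·155 = -461
Change in K: -461 − (-380) = -81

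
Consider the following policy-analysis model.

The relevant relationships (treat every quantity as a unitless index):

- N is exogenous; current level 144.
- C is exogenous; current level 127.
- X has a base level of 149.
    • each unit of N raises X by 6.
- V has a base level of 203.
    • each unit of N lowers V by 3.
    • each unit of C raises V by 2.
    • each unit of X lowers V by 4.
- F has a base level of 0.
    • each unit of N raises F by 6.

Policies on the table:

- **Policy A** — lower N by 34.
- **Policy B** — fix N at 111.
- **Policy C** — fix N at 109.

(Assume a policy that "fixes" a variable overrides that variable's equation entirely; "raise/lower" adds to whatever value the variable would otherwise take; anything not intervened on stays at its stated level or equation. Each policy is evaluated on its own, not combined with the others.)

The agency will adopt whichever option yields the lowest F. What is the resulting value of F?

Policy A (N − 34):
  N = 144 − 34 = 110
  F = 0 + 6·110 = 660
Policy B (N := 111):
  N = 111
  F = 0 + 6·111 = 666
Policy C (N := 109):
  N = 109
  F = 0 + 6·109 = 654
Comparing — Policy A: F=660, Policy B: F=666, Policy C: F=654. Lowest is 654 (Policy C).

654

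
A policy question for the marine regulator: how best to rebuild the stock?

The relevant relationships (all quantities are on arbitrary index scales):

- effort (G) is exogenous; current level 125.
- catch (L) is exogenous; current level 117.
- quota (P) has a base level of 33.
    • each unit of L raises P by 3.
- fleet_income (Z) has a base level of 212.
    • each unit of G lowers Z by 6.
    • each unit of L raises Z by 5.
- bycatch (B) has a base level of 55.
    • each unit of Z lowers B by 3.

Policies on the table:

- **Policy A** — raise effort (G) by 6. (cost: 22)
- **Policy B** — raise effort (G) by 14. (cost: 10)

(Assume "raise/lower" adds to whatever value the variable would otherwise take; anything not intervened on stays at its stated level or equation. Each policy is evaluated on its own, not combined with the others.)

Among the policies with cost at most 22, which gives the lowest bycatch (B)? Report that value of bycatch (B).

22

Policy A (G + 6):
  G = 125 + 6 = 131
  L = 117
  Z = 212 − 6·131 + 5·117 = 11
  B = 55 − 3·11 = 22
Policy B (G + 14):
  G = 125 + 14 = 139
  L = 117
  Z = 212 − 6·139 + 5·117 = -37
  B = 55 − 3·(-37) = 166
Comparing — Policy A: B=22, Policy B: B=166. Lowest is 22 (Policy A).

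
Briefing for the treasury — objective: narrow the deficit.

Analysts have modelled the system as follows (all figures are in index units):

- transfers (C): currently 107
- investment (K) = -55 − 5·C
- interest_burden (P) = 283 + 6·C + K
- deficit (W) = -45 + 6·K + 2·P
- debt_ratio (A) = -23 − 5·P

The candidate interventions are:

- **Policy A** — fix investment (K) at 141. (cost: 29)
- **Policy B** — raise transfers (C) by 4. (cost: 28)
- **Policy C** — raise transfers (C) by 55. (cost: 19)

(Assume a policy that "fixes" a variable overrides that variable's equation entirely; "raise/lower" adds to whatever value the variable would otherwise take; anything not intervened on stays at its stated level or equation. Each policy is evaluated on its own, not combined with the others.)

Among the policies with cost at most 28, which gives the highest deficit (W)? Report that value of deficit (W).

-3027

Policy B (C + 4):
  C = 107 + 4 = 111
  K = -55 − 5·111 = -610
  P = 283 + 6·111 + (-610) = 339
  W = -45 + 6·(-610) + 2·339 = -3027
Policy C (C + 55):
  C = 107 + 55 = 162
  K = -55 − 5·162 = -865
  P = 283 + 6·162 + (-865) = 390
  W = -45 + 6·(-865) + 2·390 = -4455
Comparing — Policy B: W=-3027, Policy C: W=-4455. Highest is -3027 (Policy B).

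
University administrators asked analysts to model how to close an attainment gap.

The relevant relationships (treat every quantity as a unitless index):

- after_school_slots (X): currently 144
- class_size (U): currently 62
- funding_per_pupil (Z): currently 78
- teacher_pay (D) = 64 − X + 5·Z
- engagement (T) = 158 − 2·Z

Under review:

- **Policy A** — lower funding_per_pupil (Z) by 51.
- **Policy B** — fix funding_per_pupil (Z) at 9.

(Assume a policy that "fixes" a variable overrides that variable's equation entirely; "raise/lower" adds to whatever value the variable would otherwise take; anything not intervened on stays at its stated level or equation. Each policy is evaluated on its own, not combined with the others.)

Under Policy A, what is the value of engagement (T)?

Policy A (Z − 51):
  Z = 78 − 51 = 27
  T = 158 − 2·27 = 104

104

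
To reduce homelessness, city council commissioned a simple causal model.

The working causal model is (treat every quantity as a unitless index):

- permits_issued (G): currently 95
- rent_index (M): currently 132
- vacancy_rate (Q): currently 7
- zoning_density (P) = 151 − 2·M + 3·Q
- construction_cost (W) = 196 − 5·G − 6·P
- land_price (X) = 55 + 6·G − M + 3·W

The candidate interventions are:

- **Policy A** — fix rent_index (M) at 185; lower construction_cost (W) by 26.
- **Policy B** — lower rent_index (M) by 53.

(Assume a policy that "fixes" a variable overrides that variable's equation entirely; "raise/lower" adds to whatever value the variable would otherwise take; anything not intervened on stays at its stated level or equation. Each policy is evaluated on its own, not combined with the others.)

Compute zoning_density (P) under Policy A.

Policy A (M := 185, W − 26):
  M = 185
  Q = 7
  P = 151 − 2·185 + 3·7 = -198

-198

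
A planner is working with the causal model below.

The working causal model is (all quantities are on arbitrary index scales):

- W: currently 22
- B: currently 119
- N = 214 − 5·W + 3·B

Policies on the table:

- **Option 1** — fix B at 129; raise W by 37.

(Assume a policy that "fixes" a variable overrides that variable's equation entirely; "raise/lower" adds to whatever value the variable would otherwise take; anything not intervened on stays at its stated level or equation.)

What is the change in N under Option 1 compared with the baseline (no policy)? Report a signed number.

Baseline:
  W = 22
  B = 119
  N = 214 − 5·22 + 3·119 = 461
Option 1 (B := 129, W + 37):
  W = 22 + 37 = 59
  B = 129
  N = 214 − 5·59 + 3·129 = 306
Change in N: 306 − 461 = -155

-155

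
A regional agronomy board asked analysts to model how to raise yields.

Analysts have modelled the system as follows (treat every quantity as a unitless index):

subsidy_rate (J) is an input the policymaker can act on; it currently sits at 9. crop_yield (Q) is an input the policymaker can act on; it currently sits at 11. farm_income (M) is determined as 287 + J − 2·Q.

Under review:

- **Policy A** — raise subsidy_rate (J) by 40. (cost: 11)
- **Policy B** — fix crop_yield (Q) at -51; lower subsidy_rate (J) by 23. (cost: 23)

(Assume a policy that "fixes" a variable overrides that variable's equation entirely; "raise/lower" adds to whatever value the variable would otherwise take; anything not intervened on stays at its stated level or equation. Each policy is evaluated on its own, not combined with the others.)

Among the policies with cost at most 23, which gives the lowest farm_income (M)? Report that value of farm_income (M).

314

Policy A (J + 40):
  J = 9 + 40 = 49
  Q = 11
  M = 287 + 49 − 2·11 = 314
Policy B (Q := -51, J − 23):
  J = 9 − 23 = -14
  Q = -51
  M = 287 + (-14) − 2·(-51) = 375
Comparing — Policy A: M=314, Policy B: M=375. Lowest is 314 (Policy A).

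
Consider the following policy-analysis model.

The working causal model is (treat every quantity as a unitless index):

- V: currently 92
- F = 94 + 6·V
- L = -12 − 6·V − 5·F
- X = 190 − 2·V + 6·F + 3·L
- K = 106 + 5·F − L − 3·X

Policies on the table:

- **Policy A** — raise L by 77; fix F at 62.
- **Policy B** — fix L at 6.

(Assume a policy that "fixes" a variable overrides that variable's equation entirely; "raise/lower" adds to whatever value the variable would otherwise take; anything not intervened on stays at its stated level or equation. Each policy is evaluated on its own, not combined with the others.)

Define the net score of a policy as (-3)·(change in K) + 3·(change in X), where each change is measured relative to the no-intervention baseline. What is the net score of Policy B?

148200

Baseline:
  V = 92
  F = 94 + 6·92 = 646
  L = -12 − 6·92 − 5·646 = -3794
  X = 190 − 2·92 + 6·646 + 3·(-3794) = -7500
  K = 106 + 5·646 − (-3794) − 3·(-7500) = 29630
Policy B (L := 6):
  V = 92
  F = 94 + 6·92 = 646
  L = 6
  X = 190 − 2·92 + 6·646 + 3·6 = 3900
  K = 106 + 5·646 − 6 − 3·3900 = -8370
ΔK = -8370 − 29630 = -38000; ΔX = 3900 − (-7500) = 11400
Score = (-3)·(-38000) + 3·11400 = 148200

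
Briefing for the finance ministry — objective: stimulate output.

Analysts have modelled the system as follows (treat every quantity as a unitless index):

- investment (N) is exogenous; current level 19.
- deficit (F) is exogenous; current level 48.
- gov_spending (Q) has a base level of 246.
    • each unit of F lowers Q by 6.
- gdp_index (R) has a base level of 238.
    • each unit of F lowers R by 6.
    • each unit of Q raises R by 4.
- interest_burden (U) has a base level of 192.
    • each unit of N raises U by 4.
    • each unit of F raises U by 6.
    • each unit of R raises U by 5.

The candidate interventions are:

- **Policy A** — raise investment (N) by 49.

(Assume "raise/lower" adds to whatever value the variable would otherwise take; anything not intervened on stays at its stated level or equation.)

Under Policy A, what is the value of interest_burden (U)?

-338

Policy A (N + 49):
  N = 19 + 49 = 68
  F = 48
  Q = 246 − 6·48 = -42
  R = 238 − 6·48 + 4·(-42) = -218
  U = 192 + 4·68 + 6·48 + 5·(-218) = -338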